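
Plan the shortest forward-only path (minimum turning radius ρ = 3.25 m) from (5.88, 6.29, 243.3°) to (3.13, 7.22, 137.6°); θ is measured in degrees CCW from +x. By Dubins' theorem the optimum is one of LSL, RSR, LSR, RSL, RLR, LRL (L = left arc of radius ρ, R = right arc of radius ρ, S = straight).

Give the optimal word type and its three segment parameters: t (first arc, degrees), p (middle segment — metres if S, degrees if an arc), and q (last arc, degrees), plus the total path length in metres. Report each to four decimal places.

Let ψ = atan2(Δy, Δx) = atan2(0.93, -2.75) = 161.3154° be the start→goal bearing.
Normalize: d = |goal − start| / ρ = 2.902998/3.25 = 0.893230, α = (θ_start − ψ) mod 360° = 81.9846° = 1.430901 rad, β = (θ_goal − ψ) mod 360° = 336.2846° = 5.869274 rad.
Common terms: sin α = 0.990231, cos α = 0.139439, sin β = -0.402194, cos β = 0.915555, cos(α−β) = -0.270600, d² = 0.797860. Work in radians in the unit-radius frame; every candidate has L = ρ·(t + p + q).
LSL: p² = 2 + d² − 2cos(α−β) + 2d(sin α − sin β) = 5.826573; p = √p² = 2.413829; φ = atan2(cos β − cos α, d + sin α − sin β) = 0.327343 rad; t = (φ − α) mod 2π = 5.179627 rad, q = (β − φ) mod 2π = 5.541930 rad → L = 3.25·(5.179627 + 2.413829 + 5.541930) = 3.25·13.135387 = 42.690008 m
RSR: p² = 2 + d² − 2cos(α−β) + 2d(sin β − sin α) = 0.851550; p = √p² = 0.922795; φ = atan2(cos α − cos β, d − sin α + sin β) = -2.142373 rad; t = (α − φ) mod 2π = 3.573275 rad, q = (φ − β) mod 2π = 4.554724 rad → L = 3.25·(3.573275 + 0.922795 + 4.554724) = 3.25·9.050793 = 29.415077 m
LSR: p² = d² − 2 + 2cos(α−β) + 2d(sin α + sin β) = -0.692836 < 0 → infeasible
RSL: p² = d² − 2 + 2cos(α−β) − 2d(sin α + sin β) = -2.793845 < 0 → infeasible
RLR: c = (6 − d² + 2cos(α−β) + 2d(sin α − sin β))/8 = 0.893556; p = 2π − arccos c = 5.817594 rad; φ = atan2(cos α − cos β, d − sin α + sin β) = -2.142373 rad; t = (α − φ + p/2) mod 2π = 0.198886 rad, q = (α − β − t + p) mod 2π = 1.180335 rad → L = 3.25·(0.198886 + 5.817594 + 1.180335) = 3.25·7.196816 = 23.389651 m
LRL: c = (6 − d² + 2cos(α−β) − 2d(sin α − sin β))/8 = 0.271678; p = 2π − arccos c = 4.987526 rad; φ = atan2(cos β − cos α, d + sin α − sin β) = 0.327343 rad; t = (φ − α + p/2) mod 2π = 1.390205 rad, q = (β − α − t + p) mod 2π = 1.752508 rad → L = 3.25·(1.390205 + 4.987526 + 1.752508) = 3.25·8.130238 = 26.423274 m
Shortest: RLR with L = 23.389651 m ≈ 23.3897 m
Convert RLR to answer units (arcs ×180/π): t = 0.198886·180/π = 11.3954°, p = 5.817594·180/π = 333.3236°, q = 1.180335·180/π = 67.6282°, L = 23.3897 m.

RLR: t = 11.3954°, p = 333.3236°, q = 67.6282°, L = 23.3897 m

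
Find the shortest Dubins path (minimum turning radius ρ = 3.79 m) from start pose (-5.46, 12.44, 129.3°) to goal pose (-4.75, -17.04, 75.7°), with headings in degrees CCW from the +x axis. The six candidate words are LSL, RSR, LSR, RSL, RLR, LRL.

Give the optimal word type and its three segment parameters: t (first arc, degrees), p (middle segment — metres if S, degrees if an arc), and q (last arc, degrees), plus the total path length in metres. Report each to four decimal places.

LSL: t = 140.6349°, p = 26.1434 m, q = 165.7651°, L = 46.4111 m

Let ψ = atan2(Δy, Δx) = atan2(-29.48, 0.71) = -88.6203° be the start→goal bearing.
Normalize: d = |goal − start| / ρ = 29.488549/3.79 = 7.780620, α = (θ_start − ψ) mod 360° = 217.9203° = 3.803428 rad, β = (θ_goal − ψ) mod 360° = 164.3203° = 2.867931 rad.
Common terms: sin α = -0.614565, cos α = -0.788866, sin β = 0.270259, cos β = -0.962788, cos(α−β) = 0.593419, d² = 60.538043. Work in radians in the unit-radius frame; every candidate has L = ρ·(t + p + q).
LSL: p² = 2 + d² − 2cos(α−β) + 2d(sin α − sin β) = 47.582248; p = √p² = 6.897989; φ = atan2(cos β − cos α, d + sin α − sin β) = -0.025216 rad; t = (φ − α) mod 2π = 2.454542 rad, q = (β − φ) mod 2π = 2.893147 rad → L = 3.79·(2.454542 + 6.897989 + 2.893147) = 3.79·12.245678 = 46.411118 m
RSR: p² = 2 + d² − 2cos(α−β) + 2d(sin β − sin α) = 75.120162; p = √p² = 8.667189; φ = atan2(cos α − cos β, d − sin α + sin β) = 0.020068 rad; t = (α − φ) mod 2π = 3.783360 rad, q = (φ − β) mod 2π = 3.435322 rad → L = 3.79·(3.783360 + 8.667189 + 3.435322) = 3.79·15.885871 = 60.207450 m
LSR: p² = d² − 2 + 2cos(α−β) + 2d(sin α + sin β) = 54.367039; p = √p² = 7.373401; φ = atan2(−cos α − cos β, d + sin α + sin β) − atan2(−2, p) = 0.496209 rad; t = (φ − α) mod 2π = 2.975967 rad, q = (φ − β) mod 2π = 3.911463 rad → L = 3.79·(2.975967 + 7.373401 + 3.911463) = 3.79·14.260831 = 54.048549 m
RSL: p² = d² − 2 + 2cos(α−β) − 2d(sin α + sin β) = 65.082722; p = √p² = 8.067386; φ = atan2(cos α + cos β, d − sin α − sin β) − atan2(2, p) = -0.455352 rad; t = (α − φ) mod 2π = 4.258780 rad, q = (β − φ) mod 2π = 3.323284 rad → L = 3.79·(4.258780 + 8.067386 + 3.323284) = 3.79·15.649450 = 59.311415 m
RLR: c = (6 − d² + 2cos(α−β) + 2d(sin α − sin β))/8 = -8.390020, |c| > 1 → infeasible
LRL: c = (6 − d² + 2cos(α−β) − 2d(sin α − sin β))/8 = -4.947781, |c| > 1 → infeasible
Shortest: LSL with L = 46.411118 m ≈ 46.4111 m
Convert LSL to answer units (arcs ×180/π): t = 2.454542·180/π = 140.6349°, p = ρ·p = 3.79·6.897989 = 26.1434 m, q = 2.893147·180/π = 165.7651°, L = 46.4111 m.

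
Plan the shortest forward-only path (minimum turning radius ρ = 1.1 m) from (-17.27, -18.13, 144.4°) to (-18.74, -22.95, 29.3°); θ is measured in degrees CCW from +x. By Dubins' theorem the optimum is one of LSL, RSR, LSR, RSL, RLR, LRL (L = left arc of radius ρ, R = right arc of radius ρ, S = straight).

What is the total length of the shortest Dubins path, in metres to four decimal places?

7.9683 m

Let ψ = atan2(Δy, Δx) = atan2(-4.82, -1.47) = -106.9606° be the start→goal bearing.
Normalize: d = |goal − start| / ρ = 5.039177/1.1 = 4.581070, α = (θ_start − ψ) mod 360° = 251.3606° = 4.387070 rad, β = (θ_goal − ψ) mod 360° = 136.2606° = 2.378196 rad.
Common terms: sin α = -0.947549, cos α = -0.319611, sin β = 0.691379, cos β = -0.722492, cos(α−β) = -0.424199, d² = 20.986198. Work in radians in the unit-radius frame; every candidate has L = ρ·(t + p + q).
LSL: p² = 2 + d² − 2cos(α−β) + 2d(sin α − sin β) = 8.818510; p = √p² = 2.969598; φ = atan2(cos β − cos α, d + sin α − sin β) = -0.136088 rad; t = (φ − α) mod 2π = 1.760027 rad, q = (β − φ) mod 2π = 2.514285 rad → L = 1.1·(1.760027 + 2.969598 + 2.514285) = 1.1·7.243909 = 7.968300 m
RSR: p² = 2 + d² − 2cos(α−β) + 2d(sin β − sin α) = 38.850685; p = √p² = 6.233032; φ = atan2(cos α − cos β, d − sin α + sin β) = 0.064682 rad; t = (α − φ) mod 2π = 4.322389 rad, q = (φ − β) mod 2π = 3.969670 rad → L = 1.1·(4.322389 + 6.233032 + 3.969670) = 1.1·14.525091 = 15.977600 m
LSR: p² = d² − 2 + 2cos(α−β) + 2d(sin α + sin β) = 15.790736; p = √p² = 3.973756; φ = atan2(−cos α − cos β, d + sin α + sin β) − atan2(−2, p) = 0.702733 rad; t = (φ − α) mod 2π = 2.598848 rad, q = (φ − β) mod 2π = 4.607722 rad → L = 1.1·(2.598848 + 3.973756 + 4.607722) = 1.1·11.180325 = 12.298358 m
RSL: p² = d² − 2 + 2cos(α−β) − 2d(sin α + sin β) = 20.484863; p = √p² = 4.526021; φ = atan2(cos α + cos β, d − sin α − sin β) − atan2(2, p) = -0.628279 rad; t = (α − φ) mod 2π = 5.015349 rad, q = (β − φ) mod 2π = 3.006475 rad → L = 1.1·(5.015349 + 4.526021 + 3.006475) = 1.1·12.547845 = 13.802630 m
RLR: c = (6 − d² + 2cos(α−β) + 2d(sin α − sin β))/8 = -3.856336, |c| > 1 → infeasible
LRL: c = (6 − d² + 2cos(α−β) − 2d(sin α − sin β))/8 = -0.102314; p = 2π − arccos c = 4.609896 rad; φ = atan2(cos β − cos α, d + sin α − sin β) = -0.136088 rad; t = (φ − α + p/2) mod 2π = 4.064974 rad, q = (β − α − t + p) mod 2π = 4.819233 rad → L = 1.1·(4.064974 + 4.609896 + 4.819233) = 1.1·13.494103 = 14.843513 m
Shortest: LSL with L = 7.968300 m ≈ 7.9683 m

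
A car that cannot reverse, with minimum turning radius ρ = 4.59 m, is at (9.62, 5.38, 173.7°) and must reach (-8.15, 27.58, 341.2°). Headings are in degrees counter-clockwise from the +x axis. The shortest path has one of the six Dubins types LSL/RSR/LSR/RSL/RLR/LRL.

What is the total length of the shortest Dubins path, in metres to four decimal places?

39.2303 m

Let ψ = atan2(Δy, Δx) = atan2(22.20, -17.77) = 128.6755° be the start→goal bearing.
Normalize: d = |goal − start| / ρ = 28.436120/4.59 = 6.195233, α = (θ_start − ψ) mod 360° = 45.0245° = 0.785825 rad, β = (θ_goal − ψ) mod 360° = 212.5245° = 3.709252 rad.
Common terms: sin α = 0.707409, cos α = 0.706805, sin β = -0.537660, cos β = -0.843162, cos(α−β) = -0.976296, d² = 38.380912. Work in radians in the unit-radius frame; every candidate has L = ρ·(t + p + q).
LSL: p² = 2 + d² − 2cos(α−β) + 2d(sin α − sin β) = 57.760479; p = √p² = 7.600032; φ = atan2(cos β − cos α, d + sin α − sin β) = -0.205383 rad; t = (φ − α) mod 2π = 5.291977 rad, q = (β − φ) mod 2π = 3.914635 rad → L = 4.59·(5.291977 + 7.600032 + 3.914635) = 4.59·16.806643 = 77.142493 m
RSR: p² = 2 + d² − 2cos(α−β) + 2d(sin β − sin α) = 26.906530; p = √p² = 5.187150; φ = atan2(cos α − cos β, d − sin α + sin β) = 0.303444 rad; t = (α − φ) mod 2π = 0.482381 rad, q = (φ − β) mod 2π = 2.877378 rad → L = 4.59·(0.482381 + 5.187150 + 2.877378) = 4.59·8.546909 = 39.230314 m
LSR: p² = d² − 2 + 2cos(α−β) + 2d(sin α + sin β) = 36.531589; p = √p² = 6.044137; φ = atan2(−cos α − cos β, d + sin α + sin β) − atan2(−2, p) = 0.340978 rad; t = (φ − α) mod 2π = 5.838338 rad, q = (φ − β) mod 2π = 2.914912 rad → L = 4.59·(5.838338 + 6.044137 + 2.914912) = 4.59·14.797387 = 67.920005 m
RSL: p² = d² − 2 + 2cos(α−β) − 2d(sin α + sin β) = 32.325051; p = √p² = 5.685512; φ = atan2(cos α + cos β, d − sin α − sin β) − atan2(2, p) = -0.360878 rad; t = (α − φ) mod 2π = 1.146703 rad, q = (β − φ) mod 2π = 4.070130 rad → L = 4.59·(1.146703 + 5.685512 + 4.070130) = 4.59·10.902345 = 50.041765 m
RLR: c = (6 − d² + 2cos(α−β) + 2d(sin α − sin β))/8 = -2.363316, |c| > 1 → infeasible
LRL: c = (6 − d² + 2cos(α−β) − 2d(sin α − sin β))/8 = -6.220060, |c| > 1 → infeasible
Shortest: RSR with L = 39.230314 m ≈ 39.2303 m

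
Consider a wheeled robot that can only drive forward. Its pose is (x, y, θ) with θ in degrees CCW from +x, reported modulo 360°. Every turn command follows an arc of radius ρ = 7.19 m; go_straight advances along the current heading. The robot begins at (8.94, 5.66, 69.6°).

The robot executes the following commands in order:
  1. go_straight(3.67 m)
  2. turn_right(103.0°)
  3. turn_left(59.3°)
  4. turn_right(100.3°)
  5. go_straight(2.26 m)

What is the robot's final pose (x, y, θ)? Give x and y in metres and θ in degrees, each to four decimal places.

(38.6883, 5.4198, 285.6000°)

set_pose: (x, y, θ) = (8.9400, 5.6600, 69.6000°), ρ = 7.19
go_straight(3.67): x += 3.67·cos θ, y += 3.67·sin θ → (10.2193, 9.0998, 69.6000°)
turn_right(103.0°): centre at ρ to the right, rotate −103.0° → (20.9163, 12.5961, -33.4000° ≡ 326.6000°)
turn_left(59.3°): centre at ρ to the left, rotate +59.3° → (28.0148, 12.1309, 385.9000° ≡ 25.9000°)
turn_right(100.3°): centre at ρ to the right, rotate −100.3° → (38.0806, 7.5966, -74.4000° ≡ 285.6000°)
go_straight(2.26): x += 2.26·cos θ, y += 2.26·sin θ → (38.6883, 5.4198, 285.6000°)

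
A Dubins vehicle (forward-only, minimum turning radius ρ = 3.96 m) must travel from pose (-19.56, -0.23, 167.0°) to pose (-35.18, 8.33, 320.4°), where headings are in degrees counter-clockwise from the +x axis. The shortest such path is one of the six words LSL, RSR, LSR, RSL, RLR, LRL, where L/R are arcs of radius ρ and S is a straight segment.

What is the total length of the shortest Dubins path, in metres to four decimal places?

Let ψ = atan2(Δy, Δx) = atan2(8.56, -15.62) = 151.2766° be the start→goal bearing.
Normalize: d = |goal − start| / ρ = 17.811738/3.96 = 4.497914, α = (θ_start − ψ) mod 360° = 15.7234° = 0.274425 rad, β = (θ_goal − ψ) mod 360° = 169.1234° = 2.951760 rad.
Common terms: sin α = 0.270994, cos α = 0.962581, sin β = 0.188694, cos β = -0.982036, cos(α−β) = -0.894154, d² = 20.231226. Work in radians in the unit-radius frame; every candidate has L = ρ·(t + p + q).
LSL: p² = 2 + d² − 2cos(α−β) + 2d(sin α − sin β) = 24.759890; p = √p² = 4.975931; φ = atan2(cos β − cos α, d + sin α − sin β) = -0.401506 rad; t = (φ − α) mod 2π = 5.607254 rad, q = (β − φ) mod 2π = 3.353266 rad → L = 3.96·(5.607254 + 4.975931 + 3.353266) = 3.96·13.936451 = 55.188348 m
RSR: p² = 2 + d² − 2cos(α−β) + 2d(sin β − sin α) = 23.279180; p = √p² = 4.824850; φ = atan2(cos α − cos β, d − sin α + sin β) = 0.414838 rad; t = (α − φ) mod 2π = 6.142772 rad, q = (φ − β) mod 2π = 3.746263 rad → L = 3.96·(6.142772 + 4.824850 + 3.746263) = 3.96·14.713886 = 58.266988 m
LSR: p² = d² − 2 + 2cos(α−β) + 2d(sin α + sin β) = 20.578191; p = √p² = 4.536319; φ = atan2(−cos α − cos β, d + sin α + sin β) − atan2(−2, p) = 0.419173 rad; t = (φ − α) mod 2π = 0.144748 rad, q = (φ − β) mod 2π = 3.750598 rad → L = 3.96·(0.144748 + 4.536319 + 3.750598) = 3.96·8.431665 = 33.389393 m
RSL: p² = d² − 2 + 2cos(α−β) − 2d(sin α + sin β) = 12.307644; p = √p² = 3.508225; φ = atan2(cos α + cos β, d − sin α − sin β) − atan2(2, p) = -0.522953 rad; t = (α − φ) mod 2π = 0.797379 rad, q = (β − φ) mod 2π = 3.474714 rad → L = 3.96·(0.797379 + 3.508225 + 3.474714) = 3.96·7.780318 = 30.810058 m
RLR: c = (6 − d² + 2cos(α−β) + 2d(sin α − sin β))/8 = -1.909897, |c| > 1 → infeasible
LRL: c = (6 − d² + 2cos(α−β) − 2d(sin α − sin β))/8 = -2.094986, |c| > 1 → infeasible
Shortest: RSL with L = 30.810058 m ≈ 30.8101 m

30.8101 m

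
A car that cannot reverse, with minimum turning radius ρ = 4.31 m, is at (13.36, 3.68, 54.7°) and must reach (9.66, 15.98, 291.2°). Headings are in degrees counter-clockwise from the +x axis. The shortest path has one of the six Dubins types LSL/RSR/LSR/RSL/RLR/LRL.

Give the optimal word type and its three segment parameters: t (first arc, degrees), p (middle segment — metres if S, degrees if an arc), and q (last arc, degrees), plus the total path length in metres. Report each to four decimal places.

LSL: t = 16.6543°, p = 11.9978 m, q = 219.8457°, L = 29.7882 m

Let ψ = atan2(Δy, Δx) = atan2(12.30, -3.70) = 106.7420° be the start→goal bearing.
Normalize: d = |goal − start| / ρ = 12.844454/4.31 = 2.980152, α = (θ_start − ψ) mod 360° = 307.9580° = 5.374882 rad, β = (θ_goal − ψ) mod 360° = 184.4580° = 3.219400 rad.
Common terms: sin α = -0.788462, cos α = 0.615084, sin β = -0.077729, cos β = -0.996975, cos(α−β) = -0.551937, d² = 8.881304. Work in radians in the unit-radius frame; every candidate has L = ρ·(t + p + q).
LSL: p² = 2 + d² − 2cos(α−β) + 2d(sin α − sin β) = 7.748996; p = √p² = 2.783702; φ = atan2(cos β − cos α, d + sin α − sin β) = -0.617632 rad; t = (φ − α) mod 2π = 0.290672 rad, q = (β − φ) mod 2π = 3.837032 rad → L = 4.31·(0.290672 + 2.783702 + 3.837032) = 4.31·6.911405 = 29.788158 m
RSR: p² = 2 + d² − 2cos(α−β) + 2d(sin β − sin α) = 16.221361; p = √p² = 4.027575; φ = atan2(cos α − cos β, d − sin α + sin β) = 0.411796 rad; t = (α − φ) mod 2π = 4.963086 rad, q = (φ − β) mod 2π = 3.475581 rad → L = 4.31·(4.963086 + 4.027575 + 3.475581) = 4.31·12.466242 = 53.729503 m
LSR: p² = d² − 2 + 2cos(α−β) + 2d(sin α + sin β) = 0.614673; p = √p² = 0.784011; φ = atan2(−cos α − cos β, d + sin α + sin β) − atan2(−2, p) = 1.375925 rad; t = (φ − α) mod 2π = 2.284228 rad, q = (φ − β) mod 2π = 4.439710 rad → L = 4.31·(2.284228 + 0.784011 + 4.439710) = 4.31·7.507949 = 32.359262 m
RSL: p² = d² − 2 + 2cos(α−β) − 2d(sin α + sin β) = 10.940188; p = √p² = 3.307595; φ = atan2(cos α + cos β, d − sin α − sin β) − atan2(2, p) = -0.642808 rad; t = (α − φ) mod 2π = 6.017689 rad, q = (β − φ) mod 2π = 3.862208 rad → L = 4.31·(6.017689 + 3.307595 + 3.862208) = 4.31·13.187492 = 56.838093 m
RLR: c = (6 − d² + 2cos(α−β) + 2d(sin α − sin β))/8 = -1.027670, |c| > 1 → infeasible
LRL: c = (6 − d² + 2cos(α−β) − 2d(sin α − sin β))/8 = 0.031376; p = 2π − arccos c = 4.743770 rad; φ = atan2(cos β − cos α, d + sin α − sin β) = -0.617632 rad; t = (φ − α + p/2) mod 2π = 2.662557 rad, q = (β − α − t + p) mod 2π = 6.208917 rad → L = 4.31·(2.662557 + 4.743770 + 6.208917) = 4.31·13.615243 = 58.681697 m
Shortest: LSL with L = 29.788158 m ≈ 29.7882 m
Convert LSL to answer units (arcs ×180/π): t = 0.290672·180/π = 16.6543°, p = ρ·p = 4.31·2.783702 = 11.9978 m, q = 3.837032·180/π = 219.8457°, L = 29.7882 m.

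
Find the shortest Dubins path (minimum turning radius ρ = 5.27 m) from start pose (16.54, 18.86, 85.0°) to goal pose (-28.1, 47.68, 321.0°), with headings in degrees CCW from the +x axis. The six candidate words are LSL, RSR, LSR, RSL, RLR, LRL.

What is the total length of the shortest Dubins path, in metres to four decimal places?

70.2323 m

Let ψ = atan2(Δy, Δx) = atan2(28.82, -44.64) = 147.1533° be the start→goal bearing.
Normalize: d = |goal − start| / ρ = 53.134941/5.27 = 10.082532, α = (θ_start − ψ) mod 360° = 297.8467° = 5.198405 rad, β = (θ_goal − ψ) mod 360° = 173.8467° = 3.034197 rad.
Common terms: sin α = -0.884201, cos α = 0.467107, sin β = 0.107190, cos β = -0.994239, cos(α−β) = -0.559193, d² = 101.657443. Work in radians in the unit-radius frame; every candidate has L = ρ·(t + p + q).
LSL: p² = 2 + d² − 2cos(α−β) + 2d(sin α − sin β) = 84.784377; p = √p² = 9.207843; φ = atan2(cos β − cos α, d + sin α − sin β) = -0.159381 rad; t = (φ − α) mod 2π = 0.925400 rad, q = (β − φ) mod 2π = 3.193577 rad → L = 5.27·(0.925400 + 9.207843 + 3.193577) = 5.27·13.326820 = 70.232343 m
RSR: p² = 2 + d² − 2cos(α−β) + 2d(sin β − sin α) = 124.767281; p = √p² = 11.169928; φ = atan2(cos α − cos β, d − sin α + sin β) = 0.131205 rad; t = (α − φ) mod 2π = 5.067200 rad, q = (φ − β) mod 2π = 3.380193 rad → L = 5.27·(5.067200 + 11.169928 + 3.380193) = 5.27·19.617321 = 103.383282 m
LSR: p² = d² − 2 + 2cos(α−β) + 2d(sin α + sin β) = 82.870577; p = √p² = 9.103328; φ = atan2(−cos α − cos β, d + sin α + sin β) − atan2(−2, p) = 0.272851 rad; t = (φ − α) mod 2π = 1.357631 rad, q = (φ − β) mod 2π = 3.521839 rad → L = 5.27·(1.357631 + 9.103328 + 3.521839) = 5.27·13.982798 = 73.689347 m
RSL: p² = d² − 2 + 2cos(α−β) − 2d(sin α + sin β) = 114.207537; p = √p² = 10.686793; φ = atan2(cos α + cos β, d − sin α − sin β) − atan2(2, p) = -0.233510 rad; t = (α − φ) mod 2π = 5.431915 rad, q = (β − φ) mod 2π = 3.267706 rad → L = 5.27·(5.431915 + 10.686793 + 3.267706) = 5.27·19.386413 = 102.166399 m
RLR: c = (6 − d² + 2cos(α−β) + 2d(sin α − sin β))/8 = -14.595910, |c| > 1 → infeasible
LRL: c = (6 − d² + 2cos(α−β) − 2d(sin α − sin β))/8 = -9.598047, |c| > 1 → infeasible
Shortest: LSL with L = 70.232343 m ≈ 70.2323 m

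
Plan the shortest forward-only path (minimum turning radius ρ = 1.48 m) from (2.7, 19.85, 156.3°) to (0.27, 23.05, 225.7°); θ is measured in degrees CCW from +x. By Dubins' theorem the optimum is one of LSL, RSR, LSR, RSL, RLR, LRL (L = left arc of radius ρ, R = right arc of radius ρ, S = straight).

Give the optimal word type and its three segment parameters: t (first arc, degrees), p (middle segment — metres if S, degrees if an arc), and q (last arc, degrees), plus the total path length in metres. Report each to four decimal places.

RLR: t = 133.9098°, p = 244.8674°, q = 41.5576°, L = 10.8576 m

Let ψ = atan2(Δy, Δx) = atan2(3.20, -2.43) = 127.2121° be the start→goal bearing.
Normalize: d = |goal − start| / ρ = 4.018072/1.48 = 2.714913, α = (θ_start − ψ) mod 360° = 29.0879° = 0.507679 rad, β = (θ_goal − ψ) mod 360° = 98.4879° = 1.718938 rad.
Common terms: sin α = 0.486150, cos α = 0.873875, sin β = 0.989047, cos β = -0.147600, cos(α−β) = 0.351842, d² = 7.370754. Work in radians in the unit-radius frame; every candidate has L = ρ·(t + p + q).
LSL: p² = 2 + d² − 2cos(α−β) + 2d(sin α − sin β) = 5.936429; p = √p² = 2.436479; φ = atan2(cos β − cos α, d + sin α − sin β) = -0.432611 rad; t = (φ − α) mod 2π = 5.342895 rad, q = (β − φ) mod 2π = 2.151548 rad → L = 1.48·(5.342895 + 2.436479 + 2.151548) = 1.48·9.930923 = 14.697765 m
RSR: p² = 2 + d² − 2cos(α−β) + 2d(sin β − sin α) = 11.397713; p = √p² = 3.376050; φ = atan2(cos α − cos β, d − sin α + sin β) = 0.307383 rad; t = (α − φ) mod 2π = 0.200296 rad, q = (φ − β) mod 2π = 4.871631 rad → L = 1.48·(0.200296 + 3.376050 + 4.871631) = 1.48·8.447977 = 12.503006 m
LSR: p² = d² − 2 + 2cos(α−β) + 2d(sin α + sin β) = 14.084504; p = √p² = 3.752933; φ = atan2(−cos α − cos β, d + sin α + sin β) − atan2(−2, p) = 0.318007 rad; t = (φ − α) mod 2π = 6.093513 rad, q = (φ − β) mod 2π = 4.882255 rad → L = 1.48·(6.093513 + 3.752933 + 4.882255) = 1.48·14.728701 = 21.798478 m
RSL: p² = d² − 2 + 2cos(α−β) − 2d(sin α + sin β) = -1.935629 < 0 → infeasible
RLR: c = (6 − d² + 2cos(α−β) + 2d(sin α − sin β))/8 = -0.424714; p = 2π − arccos c = 4.273743 rad; φ = atan2(cos α − cos β, d − sin α + sin β) = 0.307383 rad; t = (α − φ + p/2) mod 2π = 2.337168 rad, q = (α − β − t + p) mod 2π = 0.725317 rad → L = 1.48·(2.337168 + 4.273743 + 0.725317) = 1.48·7.336227 = 10.857616 m
LRL: c = (6 − d² + 2cos(α−β) − 2d(sin α − sin β))/8 = 0.257946; p = 2π − arccos c = 4.973285 rad; φ = atan2(cos β − cos α, d + sin α − sin β) = -0.432611 rad; t = (φ − α + p/2) mod 2π = 1.546353 rad, q = (β − α − t + p) mod 2π = 4.638191 rad → L = 1.48·(1.546353 + 4.973285 + 4.638191) = 1.48·11.157829 = 16.513586 m
Shortest: RLR with L = 10.857616 m ≈ 10.8576 m
Convert RLR to answer units (arcs ×180/π): t = 2.337168·180/π = 133.9098°, p = 4.273743·180/π = 244.8674°, q = 0.725317·180/π = 41.5576°, L = 10.8576 m.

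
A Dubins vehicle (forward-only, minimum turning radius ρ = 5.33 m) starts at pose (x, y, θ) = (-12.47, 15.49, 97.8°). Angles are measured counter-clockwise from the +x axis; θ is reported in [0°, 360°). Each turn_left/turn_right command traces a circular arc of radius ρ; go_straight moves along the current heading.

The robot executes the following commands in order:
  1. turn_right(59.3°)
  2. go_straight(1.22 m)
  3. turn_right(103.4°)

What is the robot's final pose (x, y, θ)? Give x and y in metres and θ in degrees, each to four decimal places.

set_pose: (x, y, θ) = (-12.4700, 15.4900, 97.8000°), ρ = 5.33
turn_right(59.3°): centre at ρ to the right, rotate −59.3° → (-10.5073, 20.3847, 38.5000°)
go_straight(1.22): x += 1.22·cos θ, y += 1.22·sin θ → (-9.5525, 21.1441, 38.5000°)
turn_right(103.4°): centre at ρ to the right, rotate −103.4° → (-1.4079, 19.2338, -64.9000° ≡ 295.1000°)

(-1.4079, 19.2338, 295.1000°)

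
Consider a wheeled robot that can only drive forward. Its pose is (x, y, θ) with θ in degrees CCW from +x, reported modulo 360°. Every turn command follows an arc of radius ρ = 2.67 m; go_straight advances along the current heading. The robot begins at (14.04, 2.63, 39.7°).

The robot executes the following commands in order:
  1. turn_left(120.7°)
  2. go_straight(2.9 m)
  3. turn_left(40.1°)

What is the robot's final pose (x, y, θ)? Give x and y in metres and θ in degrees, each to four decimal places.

(8.6675, 8.1580, 200.5000°)

set_pose: (x, y, θ) = (14.0400, 2.6300, 39.7000°), ρ = 2.67
turn_left(120.7°): centre at ρ to the left, rotate +120.7° → (13.2301, 7.1996, 160.4000°)
go_straight(2.9): x += 2.9·cos θ, y += 2.9·sin θ → (10.4982, 8.1724, 160.4000°)
turn_left(40.1°): centre at ρ to the left, rotate +40.1° → (8.6675, 8.1580, 200.5000°)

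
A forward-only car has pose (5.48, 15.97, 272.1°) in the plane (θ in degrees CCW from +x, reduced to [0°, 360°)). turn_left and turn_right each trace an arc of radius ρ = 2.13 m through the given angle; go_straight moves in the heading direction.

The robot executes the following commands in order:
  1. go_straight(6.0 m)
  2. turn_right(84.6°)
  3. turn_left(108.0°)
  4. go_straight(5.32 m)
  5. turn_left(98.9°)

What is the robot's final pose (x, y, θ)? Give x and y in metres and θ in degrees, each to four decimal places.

(7.6210, -0.8868, 34.4000°)

set_pose: (x, y, θ) = (5.4800, 15.9700, 272.1000°), ρ = 2.13
go_straight(6.0): x += 6.0·cos θ, y += 6.0·sin θ → (5.6999, 9.9740, 272.1000°)
turn_right(84.6°): centre at ρ to the right, rotate −84.6° → (3.8493, 7.7842, 187.5000°)
turn_left(108.0°): centre at ρ to the left, rotate +108.0° → (2.2048, 4.7554, 295.5000°)
go_straight(5.32): x += 5.32·cos θ, y += 5.32·sin θ → (4.4951, -0.0463, 295.5000°)
turn_left(98.9°): centre at ρ to the left, rotate +98.9° → (7.6210, -0.8868, 394.4000° ≡ 34.4000°)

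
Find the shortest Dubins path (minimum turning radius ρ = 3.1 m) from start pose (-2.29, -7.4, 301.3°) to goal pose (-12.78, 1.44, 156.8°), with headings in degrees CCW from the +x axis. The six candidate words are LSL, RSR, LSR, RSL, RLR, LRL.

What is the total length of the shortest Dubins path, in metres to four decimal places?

Let ψ = atan2(Δy, Δx) = atan2(8.84, -10.49) = 139.8789° be the start→goal bearing.
Normalize: d = |goal − start| / ρ = 13.718079/3.1 = 4.425187, α = (θ_start − ψ) mod 360° = 161.4211° = 2.817329 rad, β = (θ_goal − ψ) mod 360° = 16.9211° = 0.295329 rad.
Common terms: sin α = 0.318611, cos α = -0.947886, sin β = 0.291054, cos β = 0.956707, cos(α−β) = -0.814116, d² = 19.582279. Work in radians in the unit-radius frame; every candidate has L = ρ·(t + p + q).
LSL: p² = 2 + d² − 2cos(α−β) + 2d(sin α − sin β) = 23.454393; p = √p² = 4.842974; φ = atan2(cos β − cos α, d + sin α − sin β) = 0.404185 rad; t = (φ − α) mod 2π = 3.870040 rad, q = (β − φ) mod 2π = 6.174329 rad → L = 3.1·(3.870040 + 4.842974 + 6.174329) = 3.1·14.887343 = 46.150765 m
RSR: p² = 2 + d² − 2cos(α−β) + 2d(sin β − sin α) = 22.966627; p = √p² = 4.792351; φ = atan2(cos α − cos β, d − sin α + sin β) = -0.408707 rad; t = (α − φ) mod 2π = 3.226037 rad, q = (φ − β) mod 2π = 5.579149 rad → L = 3.1·(3.226037 + 4.792351 + 5.579149) = 3.1·13.597537 = 42.152365 m
LSR: p² = d² − 2 + 2cos(α−β) + 2d(sin α + sin β) = 21.349809; p = √p² = 4.620585; φ = atan2(−cos α − cos β, d + sin α + sin β) − atan2(−2, p) = 0.406745 rad; t = (φ − α) mod 2π = 3.872601 rad, q = (φ − β) mod 2π = 0.111417 rad → L = 3.1·(3.872601 + 4.620585 + 0.111417) = 3.1·8.604603 = 26.674269 m
RSL: p² = d² − 2 + 2cos(α−β) − 2d(sin α + sin β) = 10.558287; p = √p² = 3.249352; φ = atan2(cos α + cos β, d − sin α − sin β) − atan2(2, p) = -0.549432 rad; t = (α − φ) mod 2π = 3.366762 rad, q = (β − φ) mod 2π = 0.844761 rad → L = 3.1·(3.366762 + 3.249352 + 0.844761) = 3.1·7.460874 = 23.128710 m
RLR: c = (6 − d² + 2cos(α−β) + 2d(sin α − sin β))/8 = -1.870828, |c| > 1 → infeasible
LRL: c = (6 − d² + 2cos(α−β) − 2d(sin α − sin β))/8 = -1.931799, |c| > 1 → infeasible
Shortest: RSL with L = 23.128710 m ≈ 23.1287 m

23.1287 m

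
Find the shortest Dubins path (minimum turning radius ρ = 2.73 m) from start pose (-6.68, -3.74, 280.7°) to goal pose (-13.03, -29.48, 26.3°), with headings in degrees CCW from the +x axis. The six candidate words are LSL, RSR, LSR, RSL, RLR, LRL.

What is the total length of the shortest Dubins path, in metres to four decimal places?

Let ψ = atan2(Δy, Δx) = atan2(-25.74, -6.35) = -103.8580° be the start→goal bearing.
Normalize: d = |goal − start| / ρ = 26.511697/2.73 = 9.711244, α = (θ_start − ψ) mod 360° = 24.5580° = 0.428618 rad, β = (θ_goal − ψ) mod 360° = 130.1580° = 2.271686 rad.
Common terms: sin α = 0.415615, cos α = 0.909541, sin β = 0.764269, cos β = -0.644898, cos(α−β) = -0.268920, d² = 94.308269. Work in radians in the unit-radius frame; every candidate has L = ρ·(t + p + q).
LSL: p² = 2 + d² − 2cos(α−β) + 2d(sin α − sin β) = 90.074381; p = √p² = 9.490752; φ = atan2(cos β − cos α, d + sin α − sin β) = -0.164526 rad; t = (φ − α) mod 2π = 5.690041 rad, q = (β − φ) mod 2π = 2.436212 rad → L = 2.73·(5.690041 + 9.490752 + 2.436212) = 2.73·17.617005 = 48.094425 m
RSR: p² = 2 + d² − 2cos(α−β) + 2d(sin β − sin α) = 103.617837; p = √p² = 10.179285; φ = atan2(cos α − cos β, d − sin α + sin β) = 0.153306 rad; t = (α − φ) mod 2π = 0.275313 rad, q = (φ − β) mod 2π = 4.164805 rad → L = 2.73·(0.275313 + 10.179285 + 4.164805) = 2.73·14.619402 = 39.910968 m
LSR: p² = d² − 2 + 2cos(α−β) + 2d(sin α + sin β) = 114.686700; p = √p² = 10.709188; φ = atan2(−cos α − cos β, d + sin α + sin β) − atan2(−2, p) = 0.160335 rad; t = (φ − α) mod 2π = 6.014901 rad, q = (φ − β) mod 2π = 4.171834 rad → L = 2.73·(6.014901 + 10.709188 + 4.171834) = 2.73·20.895923 = 57.045869 m
RSL: p² = d² − 2 + 2cos(α−β) − 2d(sin α + sin β) = 68.854160; p = √p² = 8.297841; φ = atan2(cos α + cos β, d − sin α − sin β) − atan2(2, p) = -0.205505 rad; t = (α − φ) mod 2π = 0.634124 rad, q = (β − φ) mod 2π = 2.477192 rad → L = 2.73·(0.634124 + 8.297841 + 2.477192) = 2.73·11.409156 = 31.146996 m
RLR: c = (6 − d² + 2cos(α−β) + 2d(sin α − sin β))/8 = -11.952230, |c| > 1 → infeasible
LRL: c = (6 − d² + 2cos(α−β) − 2d(sin α − sin β))/8 = -10.259298, |c| > 1 → infeasible
Shortest: RSL with L = 31.146996 m ≈ 31.1470 m

31.1470 m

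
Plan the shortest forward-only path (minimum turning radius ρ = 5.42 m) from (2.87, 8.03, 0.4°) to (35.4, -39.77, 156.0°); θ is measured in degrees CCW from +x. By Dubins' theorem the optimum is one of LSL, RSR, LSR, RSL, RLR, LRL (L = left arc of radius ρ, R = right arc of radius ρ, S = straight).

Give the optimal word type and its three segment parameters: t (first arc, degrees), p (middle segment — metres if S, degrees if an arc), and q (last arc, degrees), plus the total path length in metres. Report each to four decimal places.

RSR: t = 47.5693°, p = 51.0369 m, q = 156.8307°, L = 70.3725 m

Let ψ = atan2(Δy, Δx) = atan2(-47.80, 32.53) = -55.7630° be the start→goal bearing.
Normalize: d = |goal − start| / ρ = 57.819036/5.42 = 10.667719, α = (θ_start − ψ) mod 360° = 56.1630° = 0.980229 rad, β = (θ_goal − ψ) mod 360° = 211.7630° = 3.695961 rad.
Common terms: sin α = 0.830625, cos α = 0.556832, sin β = -0.526407, cos β = -0.850233, cos(α−β) = -0.910684, d² = 113.800224. Work in radians in the unit-radius frame; every candidate has L = ρ·(t + p + q).
LSL: p² = 2 + d² − 2cos(α−β) + 2d(sin α − sin β) = 146.574457; p = √p² = 12.106794; φ = atan2(cos β − cos α, d + sin α − sin β) = -0.116484 rad; t = (φ − α) mod 2π = 5.186472 rad, q = (β − φ) mod 2π = 3.812446 rad → L = 5.42·(5.186472 + 12.106794 + 3.812446) = 5.42·21.105711 = 114.392956 m
RSR: p² = 2 + d² − 2cos(α−β) + 2d(sin β − sin α) = 88.668726; p = √p² = 9.416407; φ = atan2(cos α − cos β, d − sin α + sin β) = 0.149989 rad; t = (α − φ) mod 2π = 0.830240 rad, q = (φ − β) mod 2π = 2.737213 rad → L = 5.42·(0.830240 + 9.416407 + 2.737213) = 5.42·12.983860 = 70.372523 m
LSR: p² = d² − 2 + 2cos(α−β) + 2d(sin α + sin β) = 116.469486; p = √p² = 10.792103; φ = atan2(−cos α − cos β, d + sin α + sin β) − atan2(−2, p) = 0.209976 rad; t = (φ − α) mod 2π = 5.512933 rad, q = (φ − β) mod 2π = 2.797200 rad → L = 5.42·(5.512933 + 10.792103 + 2.797200) = 5.42·19.102236 = 103.534119 m
RSL: p² = d² − 2 + 2cos(α−β) − 2d(sin α + sin β) = 103.488227; p = √p² = 10.172916; φ = atan2(cos α + cos β, d − sin α − sin β) − atan2(2, p) = -0.222428 rad; t = (α − φ) mod 2π = 1.202657 rad, q = (β − φ) mod 2π = 3.918389 rad → L = 5.42·(1.202657 + 10.172916 + 3.918389) = 5.42·15.293963 = 82.893280 m
RLR: c = (6 − d² + 2cos(α−β) + 2d(sin α − sin β))/8 = -10.083591, |c| > 1 → infeasible
LRL: c = (6 − d² + 2cos(α−β) − 2d(sin α − sin β))/8 = -17.321807, |c| > 1 → infeasible
Shortest: RSR with L = 70.372523 m ≈ 70.3725 m
Convert RSR to answer units (arcs ×180/π): t = 0.830240·180/π = 47.5693°, p = ρ·p = 5.42·9.416407 = 51.0369 m, q = 2.737213·180/π = 156.8307°, L = 70.3725 m.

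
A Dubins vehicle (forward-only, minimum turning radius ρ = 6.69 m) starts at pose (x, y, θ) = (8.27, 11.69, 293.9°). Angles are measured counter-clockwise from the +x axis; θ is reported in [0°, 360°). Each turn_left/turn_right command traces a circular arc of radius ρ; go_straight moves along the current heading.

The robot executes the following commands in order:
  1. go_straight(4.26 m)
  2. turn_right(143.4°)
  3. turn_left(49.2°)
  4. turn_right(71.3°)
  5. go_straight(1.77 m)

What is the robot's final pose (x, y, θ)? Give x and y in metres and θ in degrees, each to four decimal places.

(-13.5618, 3.2681, 128.4000°)

set_pose: (x, y, θ) = (8.2700, 11.6900, 293.9000°), ρ = 6.69
go_straight(4.26): x += 4.26·cos θ, y += 4.26·sin θ → (9.9959, 7.7953, 293.9000°)
turn_right(143.4°): centre at ρ to the right, rotate −143.4° → (0.5852, -0.7378, 150.5000°)
turn_left(49.2°): centre at ρ to the left, rotate +49.2° → (-4.9643, -0.2620, 199.7000°)
turn_right(71.3°): centre at ρ to the right, rotate −71.3° → (-12.4623, 1.8809, 128.4000°)
go_straight(1.77): x += 1.77·cos θ, y += 1.77·sin θ → (-13.5618, 3.2681, 128.4000°)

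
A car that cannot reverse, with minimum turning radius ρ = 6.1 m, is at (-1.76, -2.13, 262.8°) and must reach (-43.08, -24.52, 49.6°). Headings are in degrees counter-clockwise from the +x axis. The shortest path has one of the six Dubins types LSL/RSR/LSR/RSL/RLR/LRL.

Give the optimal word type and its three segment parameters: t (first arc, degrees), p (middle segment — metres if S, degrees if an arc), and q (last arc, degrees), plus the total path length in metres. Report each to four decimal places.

RSR: t = 41.2839°, p = 40.8974 m, q = 171.9161°, L = 63.5958 m

Let ψ = atan2(Δy, Δx) = atan2(-22.39, -41.32) = -151.5481° be the start→goal bearing.
Normalize: d = |goal − start| / ρ = 46.996324/6.1 = 7.704315, α = (θ_start − ψ) mod 360° = 54.3481° = 0.948554 rad, β = (θ_goal − ψ) mod 360° = 201.1481° = 3.510697 rad.
Common terms: sin α = 0.812574, cos α = 0.582859, sin β = -0.360781, cos β = -0.932651, cos(α−β) = -0.836764, d² = 59.356477. Work in radians in the unit-radius frame; every candidate has L = ρ·(t + p + q).
LSL: p² = 2 + d² − 2cos(α−β) + 2d(sin α − sin β) = 81.109785; p = √p² = 9.006097; φ = atan2(cos β − cos α, d + sin α − sin β) = -0.169080 rad; t = (φ − α) mod 2π = 5.165551 rad, q = (β − φ) mod 2π = 3.679778 rad → L = 6.1·(5.165551 + 9.006097 + 3.679778) = 6.1·17.851426 = 108.893697 m
RSR: p² = 2 + d² − 2cos(α−β) + 2d(sin β − sin α) = 44.950226; p = √p² = 6.704493; φ = atan2(cos α − cos β, d − sin α + sin β) = 0.228014 rad; t = (α − φ) mod 2π = 0.720539 rad, q = (φ − β) mod 2π = 3.000503 rad → L = 6.1·(0.720539 + 6.704493 + 3.000503) = 6.1·10.425535 = 63.595763 m
LSR: p² = d² − 2 + 2cos(α−β) + 2d(sin α + sin β) = 62.644460; p = √p² = 7.914825; φ = atan2(−cos α − cos β, d + sin α + sin β) − atan2(−2, p) = 0.290370 rad; t = (φ − α) mod 2π = 5.625001 rad, q = (φ − β) mod 2π = 3.062858 rad → L = 6.1·(5.625001 + 7.914825 + 3.062858) = 6.1·16.602685 = 101.276377 m
RSL: p² = d² − 2 + 2cos(α−β) − 2d(sin α + sin β) = 48.721437; p = √p² = 6.980074; φ = atan2(cos α + cos β, d − sin α − sin β) − atan2(2, p) = -0.327247 rad; t = (α − φ) mod 2π = 1.275801 rad, q = (β − φ) mod 2π = 3.837944 rad → L = 6.1·(1.275801 + 6.980074 + 3.837944) = 6.1·12.093819 = 73.772294 m
RLR: c = (6 − d² + 2cos(α−β) + 2d(sin α − sin β))/8 = -4.618778, |c| > 1 → infeasible
LRL: c = (6 − d² + 2cos(α−β) − 2d(sin α − sin β))/8 = -9.138723, |c| > 1 → infeasible
Shortest: RSR with L = 63.595763 m ≈ 63.5958 m
Convert RSR to answer units (arcs ×180/π): t = 0.720539·180/π = 41.2839°, p = ρ·p = 6.1·6.704493 = 40.8974 m, q = 3.000503·180/π = 171.9161°, L = 63.5958 m.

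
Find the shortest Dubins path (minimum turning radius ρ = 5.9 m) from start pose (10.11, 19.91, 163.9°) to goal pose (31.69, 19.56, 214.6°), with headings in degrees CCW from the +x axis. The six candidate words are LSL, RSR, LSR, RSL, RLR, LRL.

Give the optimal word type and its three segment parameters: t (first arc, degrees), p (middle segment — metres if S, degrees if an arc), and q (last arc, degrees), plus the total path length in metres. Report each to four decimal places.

Let ψ = atan2(Δy, Δx) = atan2(-0.35, 21.58) = -0.9292° be the start→goal bearing.
Normalize: d = |goal − start| / ρ = 21.582838/5.9 = 3.658108, α = (θ_start − ψ) mod 360° = 164.8292° = 2.876812 rad, β = (θ_goal − ψ) mod 360° = 215.5292° = 3.761694 rad.
Common terms: sin α = 0.261698, cos α = -0.965150, sin β = -0.581118, cos β = -0.813820, cos(α−β) = 0.633381, d² = 13.381755. Work in radians in the unit-radius frame; every candidate has L = ρ·(t + p + q).
LSL: p² = 2 + d² − 2cos(α−β) + 2d(sin α − sin β) = 20.281212; p = √p² = 4.503467; φ = atan2(cos β − cos α, d + sin α − sin β) = 0.033609 rad; t = (φ − α) mod 2π = 3.439983 rad, q = (β − φ) mod 2π = 3.728084 rad → L = 5.9·(3.439983 + 4.503467 + 3.728084) = 5.9·11.671534 = 68.862050 m
RSR: p² = 2 + d² − 2cos(α−β) + 2d(sin β − sin α) = 7.948775; p = √p² = 2.819357; φ = atan2(cos α − cos β, d − sin α + sin β) = -0.053701 rad; t = (α − φ) mod 2π = 2.930513 rad, q = (φ − β) mod 2π = 2.467790 rad → L = 5.9·(2.930513 + 2.819357 + 2.467790) = 5.9·8.217661 = 48.484198 m
LSR: p² = d² − 2 + 2cos(α−β) + 2d(sin α + sin β) = 10.311572; p = √p² = 3.211164; φ = atan2(−cos α − cos β, d + sin α + sin β) − atan2(−2, p) = 1.046604 rad; t = (φ − α) mod 2π = 4.452978 rad, q = (φ − β) mod 2π = 3.568096 rad → L = 5.9·(4.452978 + 3.211164 + 3.568096) = 5.9·11.232237 = 66.270201 m
RSL: p² = d² − 2 + 2cos(α−β) − 2d(sin α + sin β) = 14.985462; p = √p² = 3.871106; φ = atan2(cos α + cos β, d − sin α − sin β) − atan2(2, p) = -0.897446 rad; t = (α − φ) mod 2π = 3.774258 rad, q = (β − φ) mod 2π = 4.659140 rad → L = 5.9·(3.774258 + 3.871106 + 4.659140) = 5.9·12.304504 = 72.596575 m
RLR: c = (6 − d² + 2cos(α−β) + 2d(sin α − sin β))/8 = 0.006403; p = 2π − arccos c = 4.718792 rad; φ = atan2(cos α − cos β, d − sin α + sin β) = -0.053701 rad; t = (α − φ + p/2) mod 2π = 5.289909 rad, q = (α − β − t + p) mod 2π = 4.827186 rad → L = 5.9·(5.289909 + 4.718792 + 4.827186) = 5.9·14.835888 = 87.531737 m
LRL: c = (6 − d² + 2cos(α−β) − 2d(sin α − sin β))/8 = -1.535151, |c| > 1 → infeasible
Shortest: RSR with L = 48.484198 m ≈ 48.4842 m
Convert RSR to answer units (arcs ×180/π): t = 2.930513·180/π = 167.9060°, p = ρ·p = 5.9·2.819357 = 16.6342 m, q = 2.467790·180/π = 141.3940°, L = 48.4842 m.

RSR: t = 167.9060°, p = 16.6342 m, q = 141.3940°, L = 48.4842 m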